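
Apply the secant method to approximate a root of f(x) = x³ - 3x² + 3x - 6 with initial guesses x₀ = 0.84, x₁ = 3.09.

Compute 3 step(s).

f(x) = x³ - 3x² + 3x - 6
x₀ = 0.84, x₁ = 3.09

Secant formula: x_{n+1} = x_n - f(x_n)(x_n - x_{n-1})/(f(x_n) - f(x_{n-1}))

Iteration 1:
  f(0.840000) = -5.004096
  f(3.090000) = 4.129329
  x_2 = 3.090000 - 4.129329×(3.090000 - 0.840000)/(4.129329 - (-5.004096))
       = 2.072749
Iteration 2:
  f(3.090000) = 4.129329
  f(2.072749) = -3.765492
  x_3 = 2.072749 - (-3.765492)×(2.072749 - 3.090000)/(-3.765492 - 4.129329)
       = 2.557934
Iteration 3:
  f(2.072749) = -3.765492
  f(2.557934) = -1.218648
  x_4 = 2.557934 - (-1.218648)×(2.557934 - 2.072749)/(-1.218648 - (-3.765492))
       = 2.790092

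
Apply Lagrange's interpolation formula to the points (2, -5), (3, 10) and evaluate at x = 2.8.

Lagrange interpolation formula:
P(x) = Σ yᵢ × Lᵢ(x)
where Lᵢ(x) = Π_{j≠i} (x - xⱼ)/(xᵢ - xⱼ)

L_0(2.8) = (2.8 - 3)/(2 - 3) = 0.200000
L_1(2.8) = (2.8 - 2)/(3 - 2) = 0.800000

P(2.8) = (-5)×L_0(2.8) + 10×L_1(2.8)
P(2.8) = 7.000000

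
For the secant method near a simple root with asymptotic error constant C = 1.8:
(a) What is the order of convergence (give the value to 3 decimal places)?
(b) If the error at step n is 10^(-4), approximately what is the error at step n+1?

(a) Secant method has superlinear convergence with order φ = (1+√5)/2 ≈ 1.618.
    This means |e_{n+1}| ≈ C|e_n|^1.618.

(b) With |e_n| = 10^(-4) and C = 1.8:
    |e_{n+1}| ≈ 1.8 × (10^(-4))^1.618 = 1.8 × 10^(-6.47)

(a) ≈ 1.618 (golden ratio); (b) |e_{n+1}| ≈ 6.069e-07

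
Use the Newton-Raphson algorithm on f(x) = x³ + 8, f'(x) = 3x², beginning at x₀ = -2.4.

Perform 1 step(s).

f(x) = x³ + 8
f'(x) = 3x²
x₀ = -2.4

Newton-Raphson formula: x_{n+1} = x_n - f(x_n)/f'(x_n)

Iteration 1:
  f(-2.400000) = -5.824000
  f'(-2.400000) = 17.280000
  x_1 = -2.400000 - (-5.824000)/17.280000 = -2.062963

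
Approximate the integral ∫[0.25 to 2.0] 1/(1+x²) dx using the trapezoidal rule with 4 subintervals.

f(x) = 1/(1+x²)
a = 0.25, b = 2.0, n = 4
h = (b - a)/n = 0.437500

Trapezoidal rule: (h/2)[f(x₀) + 2f(x₁) + 2f(x₂) + ... + f(xₙ)]

x_0 = 0.2500, f(x_0) = 0.941176, coefficient = 1
x_1 = 0.6875, f(x_1) = 0.679045, coefficient = 2
x_2 = 1.1250, f(x_2) = 0.441379, coefficient = 2
x_3 = 1.5625, f(x_3) = 0.290579, coefficient = 2
x_4 = 2.0000, f(x_4) = 0.200000, coefficient = 1

I ≈ (0.437500/2) × 3.963183 = 0.866946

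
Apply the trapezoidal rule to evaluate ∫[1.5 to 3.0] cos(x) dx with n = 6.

f(x) = cos(x)
a = 1.5, b = 3.0, n = 6
h = (b - a)/n = 0.250000

Trapezoidal rule: (h/2)[f(x₀) + 2f(x₁) + 2f(x₂) + ... + f(xₙ)]

x_0 = 1.5000, f(x_0) = 0.070737, coefficient = 1
x_1 = 1.7500, f(x_1) = -0.178246, coefficient = 2
x_2 = 2.0000, f(x_2) = -0.416147, coefficient = 2
x_3 = 2.2500, f(x_3) = -0.628174, coefficient = 2
x_4 = 2.5000, f(x_4) = -0.801144, coefficient = 2
x_5 = 2.7500, f(x_5) = -0.924302, coefficient = 2
x_6 = 3.0000, f(x_6) = -0.989992, coefficient = 1

I ≈ (0.250000/2) × -6.815280 = -0.851910
Exact value: -0.856375
Error: 0.004465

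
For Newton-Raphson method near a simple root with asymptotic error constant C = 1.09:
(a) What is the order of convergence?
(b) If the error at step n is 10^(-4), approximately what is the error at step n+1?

(a) Newton-Raphson has quadratic (order 2) convergence near simple roots.
    This means |e_{n+1}| ≈ C|e_n|².

(b) With |e_n| = 10^(-4) and C = 1.09:
    |e_{n+1}| ≈ 1.09 × (10^(-4))² = 1.09 × 10^(-8)

(a) 2 (quadratic); (b) |e_{n+1}| ≈ 1.090e-08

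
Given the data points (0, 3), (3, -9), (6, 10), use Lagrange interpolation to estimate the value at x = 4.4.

Lagrange interpolation formula:
P(x) = Σ yᵢ × Lᵢ(x)
where Lᵢ(x) = Π_{j≠i} (x - xⱼ)/(xᵢ - xⱼ)

L_0(4.4) = (4.4 - 3)/(0 - 3) × (4.4 - 6)/(0 - 6) = -0.124444
L_1(4.4) = (4.4 - 0)/(3 - 0) × (4.4 - 6)/(3 - 6) = 0.782222
L_2(4.4) = (4.4 - 0)/(6 - 0) × (4.4 - 3)/(6 - 3) = 0.342222

P(4.4) = 3×L_0(4.4) + (-9)×L_1(4.4) + 10×L_2(4.4)
P(4.4) = -3.991111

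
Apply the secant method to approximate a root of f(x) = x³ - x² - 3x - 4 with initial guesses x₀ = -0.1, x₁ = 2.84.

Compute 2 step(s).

f(x) = x³ - x² - 3x - 4
x₀ = -0.1, x₁ = 2.84

Secant formula: x_{n+1} = x_n - f(x_n)(x_n - x_{n-1})/(f(x_n) - f(x_{n-1}))

Iteration 1:
  f(-0.100000) = -3.711000
  f(2.840000) = 2.320704
  x_2 = 2.840000 - 2.320704×(2.840000 - (-0.100000))/(2.320704 - (-3.711000))
       = 1.708832
Iteration 2:
  f(2.840000) = 2.320704
  f(1.708832) = -7.056631
  x_3 = 1.708832 - (-7.056631)×(1.708832 - 2.840000)/(-7.056631 - 2.320704)
       = 2.560058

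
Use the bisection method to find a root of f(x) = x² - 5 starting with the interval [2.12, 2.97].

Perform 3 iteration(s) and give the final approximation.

f(x) = x² - 5
Initial interval: [2.12, 2.97]

Iteration 1:
  c_1 = (2.120000 + 2.970000)/2 = 2.545000
  f(c_1) = f(2.545000) = 1.477025
  f(a) × f(c) < 0, new interval: [2.120000, 2.545000]
Iteration 2:
  c_2 = (2.120000 + 2.545000)/2 = 2.332500
  f(c_2) = f(2.332500) = 0.440556
  f(a) × f(c) < 0, new interval: [2.120000, 2.332500]
Iteration 3:
  c_3 = (2.120000 + 2.332500)/2 = 2.226250
  f(c_3) = f(2.226250) = -0.043811
  f(a) × f(c) ≥ 0, new interval: [2.226250, 2.332500]

After 3 iteration(s), the approximation is c_3 = 2.226250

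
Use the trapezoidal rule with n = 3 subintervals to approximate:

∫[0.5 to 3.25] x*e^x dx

f(x) = x*e^x
a = 0.5, b = 3.25, n = 3
h = (b - a)/n = 0.916667

Trapezoidal rule: (h/2)[f(x₀) + 2f(x₁) + 2f(x₂) + ... + f(xₙ)]

x_0 = 0.5000, f(x_0) = 0.824361, coefficient = 1
x_1 = 1.4167, f(x_1) = 5.841417, coefficient = 2
x_2 = 2.3333, f(x_2) = 24.061937, coefficient = 2
x_3 = 3.2500, f(x_3) = 83.818605, coefficient = 1

I ≈ (0.916667/2) × 144.449672 = 66.206100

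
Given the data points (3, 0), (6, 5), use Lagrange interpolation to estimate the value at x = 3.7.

Lagrange interpolation formula:
P(x) = Σ yᵢ × Lᵢ(x)
where Lᵢ(x) = Π_{j≠i} (x - xⱼ)/(xᵢ - xⱼ)

L_0(3.7) = (3.7 - 6)/(3 - 6) = 0.766667
L_1(3.7) = (3.7 - 3)/(6 - 3) = 0.233333

P(3.7) = 0×L_0(3.7) + 5×L_1(3.7)
P(3.7) = 1.166667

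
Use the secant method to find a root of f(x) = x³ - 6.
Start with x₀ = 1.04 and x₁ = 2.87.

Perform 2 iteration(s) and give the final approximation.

f(x) = x³ - 6
x₀ = 1.04, x₁ = 2.87

Secant formula: x_{n+1} = x_n - f(x_n)(x_n - x_{n-1})/(f(x_n) - f(x_{n-1}))

Iteration 1:
  f(1.040000) = -4.875136
  f(2.870000) = 17.639903
  x_2 = 2.870000 - 17.639903×(2.870000 - 1.040000)/(17.639903 - (-4.875136))
       = 1.436246
Iteration 2:
  f(2.870000) = 17.639903
  f(1.436246) = -3.037307
  x_3 = 1.436246 - (-3.037307)×(1.436246 - 2.870000)/(-3.037307 - 17.639903)
       = 1.646852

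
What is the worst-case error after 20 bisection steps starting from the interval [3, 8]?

Bisection error bound: |error| ≤ (b-a)/2^n
|error| ≤ (8 - 3)/2^20 = 5/2^20
|error| ≤ 0.0000047684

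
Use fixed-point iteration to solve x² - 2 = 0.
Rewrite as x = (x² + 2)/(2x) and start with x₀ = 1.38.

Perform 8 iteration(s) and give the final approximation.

Equation: x² - 2 = 0
Fixed-point form: x = (x² + 2)/(2x)
x₀ = 1.38

x_1 = g(1.380000) = 1.414638
x_2 = g(1.414638) = 1.414214
x_3 = g(1.414214) = 1.414214
x_4 = g(1.414214) = 1.414214
x_5 = g(1.414214) = 1.414214
x_6 = g(1.414214) = 1.414214
x_7 = g(1.414214) = 1.414214
x_8 = g(1.414214) = 1.414214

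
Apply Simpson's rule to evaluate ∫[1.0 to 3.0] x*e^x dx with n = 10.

f(x) = x*e^x
a = 1.0, b = 3.0, n = 10
h = (b - a)/n = 0.200000

Simpson's rule: (h/3)[f(x₀) + 4f(x₁) + 2f(x₂) + ... + f(xₙ)]

x_0 = 1.0000, f(x_0) = 2.718282, coefficient = 1
x_1 = 1.2000, f(x_1) = 3.984140, coefficient = 4
x_2 = 1.4000, f(x_2) = 5.677280, coefficient = 2
x_3 = 1.6000, f(x_3) = 7.924852, coefficient = 4
x_4 = 1.8000, f(x_4) = 10.889365, coefficient = 2
x_5 = 2.0000, f(x_5) = 14.778112, coefficient = 4
x_6 = 2.2000, f(x_6) = 19.855030, coefficient = 2
x_7 = 2.4000, f(x_7) = 26.455623, coefficient = 4
x_8 = 2.6000, f(x_8) = 35.005719, coefficient = 2
x_9 = 2.8000, f(x_9) = 46.045011, coefficient = 4
x_10 = 3.0000, f(x_10) = 60.256611, coefficient = 1

I ≈ (0.200000/3) × 602.580635 = 40.172042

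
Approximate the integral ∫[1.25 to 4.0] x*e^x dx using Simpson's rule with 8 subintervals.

f(x) = x*e^x
a = 1.25, b = 4.0, n = 8
h = (b - a)/n = 0.343750

Simpson's rule: (h/3)[f(x₀) + 4f(x₁) + 2f(x₂) + ... + f(xₙ)]

x_0 = 1.2500, f(x_0) = 4.362929, coefficient = 1
x_1 = 1.5938, f(x_1) = 7.844712, coefficient = 4
x_2 = 1.9375, f(x_2) = 13.448916, coefficient = 2
x_3 = 2.2812, f(x_3) = 22.330948, coefficient = 4
x_4 = 2.6250, f(x_4) = 36.237007, coefficient = 2
x_5 = 2.9688, f(x_5) = 57.794348, coefficient = 4
x_6 = 3.3125, f(x_6) = 90.940295, coefficient = 2
x_7 = 3.6562, f(x_7) = 141.554957, coefficient = 4
x_8 = 4.0000, f(x_8) = 218.392600, coefficient = 1

I ≈ (0.343750/3) × 1422.107830 = 162.949855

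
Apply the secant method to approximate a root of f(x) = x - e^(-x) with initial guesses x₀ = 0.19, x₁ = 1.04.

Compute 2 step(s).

f(x) = x - e^(-x)
x₀ = 0.19, x₁ = 1.04

Secant formula: x_{n+1} = x_n - f(x_n)(x_n - x_{n-1})/(f(x_n) - f(x_{n-1}))

Iteration 1:
  f(0.190000) = -0.636959
  f(1.040000) = 0.686545
  x_2 = 1.040000 - 0.686545×(1.040000 - 0.190000)/(0.686545 - (-0.636959))
       = 0.599077
Iteration 2:
  f(1.040000) = 0.686545
  f(0.599077) = 0.049759
  x_3 = 0.599077 - 0.049759×(0.599077 - 1.040000)/(0.049759 - 0.686545)
       = 0.564623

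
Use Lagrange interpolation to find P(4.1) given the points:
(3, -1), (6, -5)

Lagrange interpolation formula:
P(x) = Σ yᵢ × Lᵢ(x)
where Lᵢ(x) = Π_{j≠i} (x - xⱼ)/(xᵢ - xⱼ)

L_0(4.1) = (4.1 - 6)/(3 - 6) = 0.633333
L_1(4.1) = (4.1 - 3)/(6 - 3) = 0.366667

P(4.1) = (-1)×L_0(4.1) + (-5)×L_1(4.1)
P(4.1) = -2.466667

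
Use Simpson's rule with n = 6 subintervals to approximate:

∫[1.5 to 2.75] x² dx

f(x) = x²
a = 1.5, b = 2.75, n = 6
h = (b - a)/n = 0.208333

Simpson's rule: (h/3)[f(x₀) + 4f(x₁) + 2f(x₂) + ... + f(xₙ)]

x_0 = 1.5000, f(x_0) = 2.250000, coefficient = 1
x_1 = 1.7083, f(x_1) = 2.918403, coefficient = 4
x_2 = 1.9167, f(x_2) = 3.673611, coefficient = 2
x_3 = 2.1250, f(x_3) = 4.515625, coefficient = 4
x_4 = 2.3333, f(x_4) = 5.444444, coefficient = 2
x_5 = 2.5417, f(x_5) = 6.460069, coefficient = 4
x_6 = 2.7500, f(x_6) = 7.562500, coefficient = 1

I ≈ (0.208333/3) × 83.625000 = 5.807292
Exact value: 5.807292
Error: 0.000000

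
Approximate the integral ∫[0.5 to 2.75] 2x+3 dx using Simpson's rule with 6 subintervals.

f(x) = 2x+3
a = 0.5, b = 2.75, n = 6
h = (b - a)/n = 0.375000

Simpson's rule: (h/3)[f(x₀) + 4f(x₁) + 2f(x₂) + ... + f(xₙ)]

x_0 = 0.5000, f(x_0) = 4.000000, coefficient = 1
x_1 = 0.8750, f(x_1) = 4.750000, coefficient = 4
x_2 = 1.2500, f(x_2) = 5.500000, coefficient = 2
x_3 = 1.6250, f(x_3) = 6.250000, coefficient = 4
x_4 = 2.0000, f(x_4) = 7.000000, coefficient = 2
x_5 = 2.3750, f(x_5) = 7.750000, coefficient = 4
x_6 = 2.7500, f(x_6) = 8.500000, coefficient = 1

I ≈ (0.375000/3) × 112.500000 = 14.062500
Exact value: 14.062500
Error: 0.000000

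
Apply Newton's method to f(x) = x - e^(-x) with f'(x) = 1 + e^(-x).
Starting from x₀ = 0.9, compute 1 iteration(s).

f(x) = x - e^(-x)
f'(x) = 1 + e^(-x)
x₀ = 0.9

Newton-Raphson formula: x_{n+1} = x_n - f(x_n)/f'(x_n)

Iteration 1:
  f(0.900000) = 0.493430
  f'(0.900000) = 1.406570
  x_1 = 0.900000 - 0.493430/1.406570 = 0.549196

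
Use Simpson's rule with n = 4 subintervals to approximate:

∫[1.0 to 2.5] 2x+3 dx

f(x) = 2x+3
a = 1.0, b = 2.5, n = 4
h = (b - a)/n = 0.375000

Simpson's rule: (h/3)[f(x₀) + 4f(x₁) + 2f(x₂) + ... + f(xₙ)]

x_0 = 1.0000, f(x_0) = 5.000000, coefficient = 1
x_1 = 1.3750, f(x_1) = 5.750000, coefficient = 4
x_2 = 1.7500, f(x_2) = 6.500000, coefficient = 2
x_3 = 2.1250, f(x_3) = 7.250000, coefficient = 4
x_4 = 2.5000, f(x_4) = 8.000000, coefficient = 1

I ≈ (0.375000/3) × 78.000000 = 9.750000
Exact value: 9.750000
Error: 0.000000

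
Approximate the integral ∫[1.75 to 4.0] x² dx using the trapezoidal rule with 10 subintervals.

f(x) = x²
a = 1.75, b = 4.0, n = 10
h = (b - a)/n = 0.225000

Trapezoidal rule: (h/2)[f(x₀) + 2f(x₁) + 2f(x₂) + ... + f(xₙ)]

x_0 = 1.7500, f(x_0) = 3.062500, coefficient = 1
x_1 = 1.9750, f(x_1) = 3.900625, coefficient = 2
x_2 = 2.2000, f(x_2) = 4.840000, coefficient = 2
x_3 = 2.4250, f(x_3) = 5.880625, coefficient = 2
x_4 = 2.6500, f(x_4) = 7.022500, coefficient = 2
x_5 = 2.8750, f(x_5) = 8.265625, coefficient = 2
x_6 = 3.1000, f(x_6) = 9.610000, coefficient = 2
x_7 = 3.3250, f(x_7) = 11.055625, coefficient = 2
x_8 = 3.5500, f(x_8) = 12.602500, coefficient = 2
x_9 = 3.7750, f(x_9) = 14.250625, coefficient = 2
x_10 = 4.0000, f(x_10) = 16.000000, coefficient = 1

I ≈ (0.225000/2) × 173.918750 = 19.565859
Exact value: 19.546875
Error: 0.018984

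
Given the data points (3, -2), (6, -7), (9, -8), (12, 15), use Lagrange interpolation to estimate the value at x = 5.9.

Lagrange interpolation formula:
P(x) = Σ yᵢ × Lᵢ(x)
where Lᵢ(x) = Π_{j≠i} (x - xⱼ)/(xᵢ - xⱼ)

L_0(5.9) = (5.9 - 6)/(3 - 6) × (5.9 - 9)/(3 - 9) × (5.9 - 12)/(3 - 12) = 0.011673
L_1(5.9) = (5.9 - 3)/(6 - 3) × (5.9 - 9)/(6 - 9) × (5.9 - 12)/(6 - 12) = 1.015537
L_2(5.9) = (5.9 - 3)/(9 - 3) × (5.9 - 6)/(9 - 6) × (5.9 - 12)/(9 - 12) = -0.032759
L_3(5.9) = (5.9 - 3)/(12 - 3) × (5.9 - 6)/(12 - 6) × (5.9 - 9)/(12 - 9) = 0.005549

P(5.9) = (-2)×L_0(5.9) + (-7)×L_1(5.9) + (-8)×L_2(5.9) + 15×L_3(5.9)
P(5.9) = -6.786790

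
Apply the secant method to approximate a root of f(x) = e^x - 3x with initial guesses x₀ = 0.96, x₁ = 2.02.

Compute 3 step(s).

f(x) = e^x - 3x
x₀ = 0.96, x₁ = 2.02

Secant formula: x_{n+1} = x_n - f(x_n)(x_n - x_{n-1})/(f(x_n) - f(x_{n-1}))

Iteration 1:
  f(0.960000) = -0.268304
  f(2.020000) = 1.478325
  x_2 = 2.020000 - 1.478325×(2.020000 - 0.960000)/(1.478325 - (-0.268304))
       = 1.122829
Iteration 2:
  f(2.020000) = 1.478325
  f(1.122829) = -0.294950
  x_3 = 1.122829 - (-0.294950)×(1.122829 - 2.020000)/(-0.294950 - 1.478325)
       = 1.272056
Iteration 3:
  f(1.122829) = -0.294950
  f(1.272056) = -0.247987
  x_4 = 1.272056 - (-0.247987)×(1.272056 - 1.122829)/(-0.247987 - (-0.294950))
       = 2.060040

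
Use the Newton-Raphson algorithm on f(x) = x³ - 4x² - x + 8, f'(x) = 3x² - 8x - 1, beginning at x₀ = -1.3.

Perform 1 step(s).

f(x) = x³ - 4x² - x + 8
f'(x) = 3x² - 8x - 1
x₀ = -1.3

Newton-Raphson formula: x_{n+1} = x_n - f(x_n)/f'(x_n)

Iteration 1:
  f(-1.300000) = 0.343000
  f'(-1.300000) = 14.470000
  x_1 = -1.300000 - 0.343000/14.470000 = -1.323704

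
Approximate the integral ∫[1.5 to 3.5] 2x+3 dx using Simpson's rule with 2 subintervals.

f(x) = 2x+3
a = 1.5, b = 3.5, n = 2
h = (b - a)/n = 1.000000

Simpson's rule: (h/3)[f(x₀) + 4f(x₁) + 2f(x₂) + ... + f(xₙ)]

x_0 = 1.5000, f(x_0) = 6.000000, coefficient = 1
x_1 = 2.5000, f(x_1) = 8.000000, coefficient = 4
x_2 = 3.5000, f(x_2) = 10.000000, coefficient = 1

I ≈ (1.000000/3) × 48.000000 = 16.000000
Exact value: 16.000000
Error: 0.000000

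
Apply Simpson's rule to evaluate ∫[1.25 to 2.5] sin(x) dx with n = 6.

f(x) = sin(x)
a = 1.25, b = 2.5, n = 6
h = (b - a)/n = 0.208333

Simpson's rule: (h/3)[f(x₀) + 4f(x₁) + 2f(x₂) + ... + f(xₙ)]

x_0 = 1.2500, f(x_0) = 0.948985, coefficient = 1
x_1 = 1.4583, f(x_1) = 0.993683, coefficient = 4
x_2 = 1.6667, f(x_2) = 0.995408, coefficient = 2
x_3 = 1.8750, f(x_3) = 0.954086, coefficient = 4
x_4 = 2.0833, f(x_4) = 0.871503, coefficient = 2
x_5 = 2.2917, f(x_5) = 0.751232, coefficient = 4
x_6 = 2.5000, f(x_6) = 0.598472, coefficient = 1

I ≈ (0.208333/3) × 16.077279 = 1.116478
Exact value: 1.116466
Error: 0.000012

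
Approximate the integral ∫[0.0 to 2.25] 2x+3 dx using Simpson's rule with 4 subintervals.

f(x) = 2x+3
a = 0.0, b = 2.25, n = 4
h = (b - a)/n = 0.562500

Simpson's rule: (h/3)[f(x₀) + 4f(x₁) + 2f(x₂) + ... + f(xₙ)]

x_0 = 0.0000, f(x_0) = 3.000000, coefficient = 1
x_1 = 0.5625, f(x_1) = 4.125000, coefficient = 4
x_2 = 1.1250, f(x_2) = 5.250000, coefficient = 2
x_3 = 1.6875, f(x_3) = 6.375000, coefficient = 4
x_4 = 2.2500, f(x_4) = 7.500000, coefficient = 1

I ≈ (0.562500/3) × 63.000000 = 11.812500
Exact value: 11.812500
Error: 0.000000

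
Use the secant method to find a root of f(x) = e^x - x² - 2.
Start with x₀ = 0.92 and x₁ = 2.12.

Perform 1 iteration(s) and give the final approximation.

f(x) = e^x - x² - 2
x₀ = 0.92, x₁ = 2.12

Secant formula: x_{n+1} = x_n - f(x_n)(x_n - x_{n-1})/(f(x_n) - f(x_{n-1}))

Iteration 1:
  f(0.920000) = -0.337110
  f(2.120000) = 1.836737
  x_2 = 2.120000 - 1.836737×(2.120000 - 0.920000)/(1.836737 - (-0.337110))
       = 1.106090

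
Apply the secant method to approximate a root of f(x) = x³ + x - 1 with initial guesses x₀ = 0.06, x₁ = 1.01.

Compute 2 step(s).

f(x) = x³ + x - 1
x₀ = 0.06, x₁ = 1.01

Secant formula: x_{n+1} = x_n - f(x_n)(x_n - x_{n-1})/(f(x_n) - f(x_{n-1}))

Iteration 1:
  f(0.060000) = -0.939784
  f(1.010000) = 1.040301
  x_2 = 1.010000 - 1.040301×(1.010000 - 0.060000)/(1.040301 - (-0.939784))
       = 0.510887
Iteration 2:
  f(1.010000) = 1.040301
  f(0.510887) = -0.355768
  x_3 = 0.510887 - (-0.355768)×(0.510887 - 1.010000)/(-0.355768 - 1.040301)
       = 0.638079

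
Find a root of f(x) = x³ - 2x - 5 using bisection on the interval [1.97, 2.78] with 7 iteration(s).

f(x) = x³ - 2x - 5
Initial interval: [1.97, 2.78]

Iteration 1:
  c_1 = (1.970000 + 2.780000)/2 = 2.375000
  f(c_1) = f(2.375000) = 3.646484
  f(a) × f(c) < 0, new interval: [1.970000, 2.375000]
Iteration 2:
  c_2 = (1.970000 + 2.375000)/2 = 2.172500
  f(c_2) = f(2.172500) = 0.908670
  f(a) × f(c) < 0, new interval: [1.970000, 2.172500]
Iteration 3:
  c_3 = (1.970000 + 2.172500)/2 = 2.071250
  f(c_3) = f(2.071250) = -0.256679
  f(a) × f(c) ≥ 0, new interval: [2.071250, 2.172500]
Iteration 4:
  c_4 = (2.071250 + 2.172500)/2 = 2.121875
  f(c_4) = f(2.121875) = 0.309681
  f(a) × f(c) < 0, new interval: [2.071250, 2.121875]
Iteration 5:
  c_5 = (2.071250 + 2.121875)/2 = 2.096563
  f(c_5) = f(2.096563) = 0.022471
  f(a) × f(c) < 0, new interval: [2.071250, 2.096563]
Iteration 6:
  c_6 = (2.071250 + 2.096563)/2 = 2.083906
  f(c_6) = f(2.083906) = -0.118105
  f(a) × f(c) ≥ 0, new interval: [2.083906, 2.096563]
Iteration 7:
  c_7 = (2.083906 + 2.096563)/2 = 2.090234
  f(c_7) = f(2.090234) = -0.048068
  f(a) × f(c) ≥ 0, new interval: [2.090234, 2.096563]

After 7 iteration(s), the approximation is c_7 = 2.090234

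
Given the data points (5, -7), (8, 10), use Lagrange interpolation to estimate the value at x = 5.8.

Lagrange interpolation formula:
P(x) = Σ yᵢ × Lᵢ(x)
where Lᵢ(x) = Π_{j≠i} (x - xⱼ)/(xᵢ - xⱼ)

L_0(5.8) = (5.8 - 8)/(5 - 8) = 0.733333
L_1(5.8) = (5.8 - 5)/(8 - 5) = 0.266667

P(5.8) = (-7)×L_0(5.8) + 10×L_1(5.8)
P(5.8) = -2.466667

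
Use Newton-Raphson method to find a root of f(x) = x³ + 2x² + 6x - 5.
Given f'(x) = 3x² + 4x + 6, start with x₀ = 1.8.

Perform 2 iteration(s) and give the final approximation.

f(x) = x³ + 2x² + 6x - 5
f'(x) = 3x² + 4x + 6
x₀ = 1.8

Newton-Raphson formula: x_{n+1} = x_n - f(x_n)/f'(x_n)

Iteration 1:
  f(1.800000) = 18.112000
  f'(1.800000) = 22.920000
  x_1 = 1.800000 - 18.112000/22.920000 = 1.009773
Iteration 2:
  f(1.009773) = 4.127529
  f'(1.009773) = 13.098018
  x_2 = 1.009773 - 4.127529/13.098018 = 0.694647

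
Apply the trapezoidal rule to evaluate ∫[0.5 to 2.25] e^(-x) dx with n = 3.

f(x) = e^(-x)
a = 0.5, b = 2.25, n = 3
h = (b - a)/n = 0.583333

Trapezoidal rule: (h/2)[f(x₀) + 2f(x₁) + 2f(x₂) + ... + f(xₙ)]

x_0 = 0.5000, f(x_0) = 0.606531, coefficient = 1
x_1 = 1.0833, f(x_1) = 0.338465, coefficient = 2
x_2 = 1.6667, f(x_2) = 0.188876, coefficient = 2
x_3 = 2.2500, f(x_3) = 0.105399, coefficient = 1

I ≈ (0.583333/2) × 1.766612 = 0.515262
Exact value: 0.501131
Error: 0.014130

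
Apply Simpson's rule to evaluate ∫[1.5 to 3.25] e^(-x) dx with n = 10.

f(x) = e^(-x)
a = 1.5, b = 3.25, n = 10
h = (b - a)/n = 0.175000

Simpson's rule: (h/3)[f(x₀) + 4f(x₁) + 2f(x₂) + ... + f(xₙ)]

x_0 = 1.5000, f(x_0) = 0.223130, coefficient = 1
x_1 = 1.6750, f(x_1) = 0.187308, coefficient = 4
x_2 = 1.8500, f(x_2) = 0.157237, coefficient = 2
x_3 = 2.0250, f(x_3) = 0.131994, coefficient = 4
x_4 = 2.2000, f(x_4) = 0.110803, coefficient = 2
x_5 = 2.3750, f(x_5) = 0.093014, coefficient = 4
x_6 = 2.5500, f(x_6) = 0.078082, coefficient = 2
x_7 = 2.7250, f(x_7) = 0.065546, coefficient = 4
x_8 = 2.9000, f(x_8) = 0.055023, coefficient = 2
x_9 = 3.0750, f(x_9) = 0.046190, coefficient = 4
x_10 = 3.2500, f(x_10) = 0.038774, coefficient = 1

I ≈ (0.175000/3) × 3.160404 = 0.184357
Exact value: 0.184356
Error: 0.000001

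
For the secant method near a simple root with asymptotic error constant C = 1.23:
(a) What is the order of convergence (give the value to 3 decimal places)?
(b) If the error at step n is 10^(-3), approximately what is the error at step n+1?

(a) Secant method has superlinear convergence with order φ = (1+√5)/2 ≈ 1.618.
    This means |e_{n+1}| ≈ C|e_n|^1.618.

(b) With |e_n| = 10^(-3) and C = 1.23:
    |e_{n+1}| ≈ 1.23 × (10^(-3))^1.618 = 1.23 × 10^(-4.85)

(a) ≈ 1.618 (golden ratio); (b) |e_{n+1}| ≈ 1.721e-05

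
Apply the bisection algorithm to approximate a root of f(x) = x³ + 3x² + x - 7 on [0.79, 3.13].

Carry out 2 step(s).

f(x) = x³ + 3x² + x - 7
Initial interval: [0.79, 3.13]

Iteration 1:
  c_1 = (0.790000 + 3.130000)/2 = 1.960000
  f(c_1) = f(1.960000) = 14.014336
  f(a) × f(c) < 0, new interval: [0.790000, 1.960000]
Iteration 2:
  c_2 = (0.790000 + 1.960000)/2 = 1.375000
  f(c_2) = f(1.375000) = 2.646484
  f(a) × f(c) < 0, new interval: [0.790000, 1.375000]

After 2 iteration(s), the approximation is c_2 = 1.375000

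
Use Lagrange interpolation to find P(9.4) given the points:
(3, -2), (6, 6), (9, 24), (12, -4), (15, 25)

Lagrange interpolation formula:
P(x) = Σ yᵢ × Lᵢ(x)
where Lᵢ(x) = Π_{j≠i} (x - xⱼ)/(xᵢ - xⱼ)

L_0(9.4) = (9.4 - 6)/(3 - 6) × (9.4 - 9)/(3 - 9) × (9.4 - 12)/(3 - 12) × (9.4 - 15)/(3 - 15) = 0.010186
L_1(9.4) = (9.4 - 3)/(6 - 3) × (9.4 - 9)/(6 - 9) × (9.4 - 12)/(6 - 12) × (9.4 - 15)/(6 - 15) = -0.076695
L_2(9.4) = (9.4 - 3)/(9 - 3) × (9.4 - 6)/(9 - 6) × (9.4 - 12)/(9 - 12) × (9.4 - 15)/(9 - 15) = 0.977857
L_3(9.4) = (9.4 - 3)/(12 - 3) × (9.4 - 6)/(12 - 6) × (9.4 - 9)/(12 - 9) × (9.4 - 15)/(12 - 15) = 0.100293
L_4(9.4) = (9.4 - 3)/(15 - 3) × (9.4 - 6)/(15 - 6) × (9.4 - 9)/(15 - 9) × (9.4 - 12)/(15 - 12) = -0.011641

P(9.4) = (-2)×L_0(9.4) + 6×L_1(9.4) + 24×L_2(9.4) + (-4)×L_3(9.4) + 25×L_4(9.4)
P(9.4) = 22.295822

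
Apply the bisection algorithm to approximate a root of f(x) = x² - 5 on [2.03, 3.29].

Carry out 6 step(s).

f(x) = x² - 5
Initial interval: [2.03, 3.29]

Iteration 1:
  c_1 = (2.030000 + 3.290000)/2 = 2.660000
  f(c_1) = f(2.660000) = 2.075600
  f(a) × f(c) < 0, new interval: [2.030000, 2.660000]
Iteration 2:
  c_2 = (2.030000 + 2.660000)/2 = 2.345000
  f(c_2) = f(2.345000) = 0.499025
  f(a) × f(c) < 0, new interval: [2.030000, 2.345000]
Iteration 3:
  c_3 = (2.030000 + 2.345000)/2 = 2.187500
  f(c_3) = f(2.187500) = -0.214844
  f(a) × f(c) ≥ 0, new interval: [2.187500, 2.345000]
Iteration 4:
  c_4 = (2.187500 + 2.345000)/2 = 2.266250
  f(c_4) = f(2.266250) = 0.135889
  f(a) × f(c) < 0, new interval: [2.187500, 2.266250]
Iteration 5:
  c_5 = (2.187500 + 2.266250)/2 = 2.226875
  f(c_5) = f(2.226875) = -0.041028
  f(a) × f(c) ≥ 0, new interval: [2.226875, 2.266250]
Iteration 6:
  c_6 = (2.226875 + 2.266250)/2 = 2.246562
  f(c_6) = f(2.246562) = 0.047043
  f(a) × f(c) < 0, new interval: [2.226875, 2.246562]

After 6 iteration(s), the approximation is c_6 = 2.246562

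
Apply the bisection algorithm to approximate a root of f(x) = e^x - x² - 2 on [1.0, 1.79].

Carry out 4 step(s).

f(x) = e^x - x² - 2
Initial interval: [1.0, 1.79]

Iteration 1:
  c_1 = (1.000000 + 1.790000)/2 = 1.395000
  f(c_1) = f(1.395000) = 0.088950
  f(a) × f(c) < 0, new interval: [1.000000, 1.395000]
Iteration 2:
  c_2 = (1.000000 + 1.395000)/2 = 1.197500
  f(c_2) = f(1.197500) = -0.122179
  f(a) × f(c) ≥ 0, new interval: [1.197500, 1.395000]
Iteration 3:
  c_3 = (1.197500 + 1.395000)/2 = 1.296250
  f(c_3) = f(1.296250) = -0.024701
  f(a) × f(c) ≥ 0, new interval: [1.296250, 1.395000]
Iteration 4:
  c_4 = (1.296250 + 1.395000)/2 = 1.345625
  f(c_4) = f(1.345625) = 0.029880
  f(a) × f(c) < 0, new interval: [1.296250, 1.345625]

After 4 iteration(s), the approximation is c_4 = 1.345625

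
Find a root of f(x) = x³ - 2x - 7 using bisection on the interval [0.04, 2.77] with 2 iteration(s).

f(x) = x³ - 2x - 7
Initial interval: [0.04, 2.77]

Iteration 1:
  c_1 = (0.040000 + 2.770000)/2 = 1.405000
  f(c_1) = f(1.405000) = -7.036495
  f(a) × f(c) ≥ 0, new interval: [1.405000, 2.770000]
Iteration 2:
  c_2 = (1.405000 + 2.770000)/2 = 2.087500
  f(c_2) = f(2.087500) = -2.078393
  f(a) × f(c) ≥ 0, new interval: [2.087500, 2.770000]

After 2 iteration(s), the approximation is c_2 = 2.087500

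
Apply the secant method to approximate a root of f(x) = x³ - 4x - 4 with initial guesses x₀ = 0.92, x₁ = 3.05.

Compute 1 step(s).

f(x) = x³ - 4x - 4
x₀ = 0.92, x₁ = 3.05

Secant formula: x_{n+1} = x_n - f(x_n)(x_n - x_{n-1})/(f(x_n) - f(x_{n-1}))

Iteration 1:
  f(0.920000) = -6.901312
  f(3.050000) = 12.172625
  x_2 = 3.050000 - 12.172625×(3.050000 - 0.920000)/(12.172625 - (-6.901312))
       = 1.690674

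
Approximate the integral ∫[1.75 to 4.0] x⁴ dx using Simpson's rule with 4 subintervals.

f(x) = x⁴
a = 1.75, b = 4.0, n = 4
h = (b - a)/n = 0.562500

Simpson's rule: (h/3)[f(x₀) + 4f(x₁) + 2f(x₂) + ... + f(xₙ)]

x_0 = 1.7500, f(x_0) = 9.378906, coefficient = 1
x_1 = 2.3125, f(x_1) = 28.597427, coefficient = 4
x_2 = 2.8750, f(x_2) = 68.320557, coefficient = 2
x_3 = 3.4375, f(x_3) = 139.627457, coefficient = 4
x_4 = 4.0000, f(x_4) = 256.000000, coefficient = 1

I ≈ (0.562500/3) × 1074.919556 = 201.547417
Exact value: 201.517383
Error: 0.030034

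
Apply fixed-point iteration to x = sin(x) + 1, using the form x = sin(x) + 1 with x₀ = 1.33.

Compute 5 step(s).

Equation: x = sin(x) + 1
Fixed-point form: x = sin(x) + 1
x₀ = 1.33

x_1 = g(1.330000) = 1.971148
x_2 = g(1.971148) = 1.920924
x_3 = g(1.920924) = 1.939329
x_4 = g(1.939329) = 1.932857
x_5 = g(1.932857) = 1.935169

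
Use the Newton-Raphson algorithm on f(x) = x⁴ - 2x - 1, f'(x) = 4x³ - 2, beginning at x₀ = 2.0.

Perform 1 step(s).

f(x) = x⁴ - 2x - 1
f'(x) = 4x³ - 2
x₀ = 2.0

Newton-Raphson formula: x_{n+1} = x_n - f(x_n)/f'(x_n)

Iteration 1:
  f(2.000000) = 11.000000
  f'(2.000000) = 30.000000
  x_1 = 2.000000 - 11.000000/30.000000 = 1.633333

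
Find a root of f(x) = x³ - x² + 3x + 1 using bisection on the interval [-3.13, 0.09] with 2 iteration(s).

f(x) = x³ - x² + 3x + 1
Initial interval: [-3.13, 0.09]

Iteration 1:
  c_1 = (-3.130000 + 0.090000)/2 = -1.520000
  f(c_1) = f(-1.520000) = -9.382208
  f(a) × f(c) ≥ 0, new interval: [-1.520000, 0.090000]
Iteration 2:
  c_2 = (-1.520000 + 0.090000)/2 = -0.715000
  f(c_2) = f(-0.715000) = -2.021751
  f(a) × f(c) ≥ 0, new interval: [-0.715000, 0.090000]

After 2 iteration(s), the approximation is c_2 = -0.715000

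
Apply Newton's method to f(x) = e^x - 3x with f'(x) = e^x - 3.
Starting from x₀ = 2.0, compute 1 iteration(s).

f(x) = e^x - 3x
f'(x) = e^x - 3
x₀ = 2.0

Newton-Raphson formula: x_{n+1} = x_n - f(x_n)/f'(x_n)

Iteration 1:
  f(2.000000) = 1.389056
  f'(2.000000) = 4.389056
  x_1 = 2.000000 - 1.389056/4.389056 = 1.683518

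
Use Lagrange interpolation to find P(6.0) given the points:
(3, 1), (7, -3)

Lagrange interpolation formula:
P(x) = Σ yᵢ × Lᵢ(x)
where Lᵢ(x) = Π_{j≠i} (x - xⱼ)/(xᵢ - xⱼ)

L_0(6.0) = (6.0 - 7)/(3 - 7) = 0.250000
L_1(6.0) = (6.0 - 3)/(7 - 3) = 0.750000

P(6.0) = 1×L_0(6.0) + (-3)×L_1(6.0)
P(6.0) = -2.000000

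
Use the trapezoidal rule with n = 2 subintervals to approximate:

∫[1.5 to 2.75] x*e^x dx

f(x) = x*e^x
a = 1.5, b = 2.75, n = 2
h = (b - a)/n = 0.625000

Trapezoidal rule: (h/2)[f(x₀) + 2f(x₁) + 2f(x₂) + ... + f(xₙ)]

x_0 = 1.5000, f(x_0) = 6.722534, coefficient = 1
x_1 = 2.1250, f(x_1) = 17.792407, coefficient = 2
x_2 = 2.7500, f(x_2) = 43.017238, coefficient = 1

I ≈ (0.625000/2) × 85.324586 = 26.663933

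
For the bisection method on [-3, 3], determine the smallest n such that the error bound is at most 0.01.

We need (b-a)/2^n ≤ 0.01
(3 - (-3))/2^n ≤ 0.01
6/2^n ≤ 0.01
2^n ≥ 600
n ≥ log₂(600) = 9.23
n ≥ 10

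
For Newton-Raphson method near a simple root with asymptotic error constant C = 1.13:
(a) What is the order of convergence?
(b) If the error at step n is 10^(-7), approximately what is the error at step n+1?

(a) Newton-Raphson has quadratic (order 2) convergence near simple roots.
    This means |e_{n+1}| ≈ C|e_n|².

(b) With |e_n| = 10^(-7) and C = 1.13:
    |e_{n+1}| ≈ 1.13 × (10^(-7))² = 1.13 × 10^(-14)

(a) 2 (quadratic); (b) |e_{n+1}| ≈ 1.130e-14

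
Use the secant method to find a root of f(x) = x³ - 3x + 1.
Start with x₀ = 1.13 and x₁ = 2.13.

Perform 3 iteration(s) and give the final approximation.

f(x) = x³ - 3x + 1
x₀ = 1.13, x₁ = 2.13

Secant formula: x_{n+1} = x_n - f(x_n)(x_n - x_{n-1})/(f(x_n) - f(x_{n-1}))

Iteration 1:
  f(1.130000) = -0.947103
  f(2.130000) = 4.273597
  x_2 = 2.130000 - 4.273597×(2.130000 - 1.130000)/(4.273597 - (-0.947103))
       = 1.311413
Iteration 2:
  f(2.130000) = 4.273597
  f(1.311413) = -0.678866
  x_3 = 1.311413 - (-0.678866)×(1.311413 - 2.130000)/(-0.678866 - 4.273597)
       = 1.423622
Iteration 3:
  f(1.311413) = -0.678866
  f(1.423622) = -0.385612
  x_4 = 1.423622 - (-0.385612)×(1.423622 - 1.311413)/(-0.385612 - (-0.678866))
       = 1.571170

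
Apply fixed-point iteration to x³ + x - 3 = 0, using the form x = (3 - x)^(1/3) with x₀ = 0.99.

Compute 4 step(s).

Equation: x³ + x - 3 = 0
Fixed-point form: x = (3 - x)^(1/3)
x₀ = 0.99

x_1 = g(0.990000) = 1.262017
x_2 = g(1.262017) = 1.202306
x_3 = g(1.202306) = 1.215921
x_4 = g(1.215921) = 1.212843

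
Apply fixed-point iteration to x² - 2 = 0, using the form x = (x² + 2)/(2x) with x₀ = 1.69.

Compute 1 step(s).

Equation: x² - 2 = 0
Fixed-point form: x = (x² + 2)/(2x)
x₀ = 1.69

x_1 = g(1.690000) = 1.436716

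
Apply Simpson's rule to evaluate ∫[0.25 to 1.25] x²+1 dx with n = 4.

f(x) = x²+1
a = 0.25, b = 1.25, n = 4
h = (b - a)/n = 0.250000

Simpson's rule: (h/3)[f(x₀) + 4f(x₁) + 2f(x₂) + ... + f(xₙ)]

x_0 = 0.2500, f(x_0) = 1.062500, coefficient = 1
x_1 = 0.5000, f(x_1) = 1.250000, coefficient = 4
x_2 = 0.7500, f(x_2) = 1.562500, coefficient = 2
x_3 = 1.0000, f(x_3) = 2.000000, coefficient = 4
x_4 = 1.2500, f(x_4) = 2.562500, coefficient = 1

I ≈ (0.250000/3) × 19.750000 = 1.645833
Exact value: 1.645833
Error: 0.000000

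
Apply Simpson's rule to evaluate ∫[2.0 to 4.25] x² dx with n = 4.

f(x) = x²
a = 2.0, b = 4.25, n = 4
h = (b - a)/n = 0.562500

Simpson's rule: (h/3)[f(x₀) + 4f(x₁) + 2f(x₂) + ... + f(xₙ)]

x_0 = 2.0000, f(x_0) = 4.000000, coefficient = 1
x_1 = 2.5625, f(x_1) = 6.566406, coefficient = 4
x_2 = 3.1250, f(x_2) = 9.765625, coefficient = 2
x_3 = 3.6875, f(x_3) = 13.597656, coefficient = 4
x_4 = 4.2500, f(x_4) = 18.062500, coefficient = 1

I ≈ (0.562500/3) × 122.250000 = 22.921875
Exact value: 22.921875
Error: 0.000000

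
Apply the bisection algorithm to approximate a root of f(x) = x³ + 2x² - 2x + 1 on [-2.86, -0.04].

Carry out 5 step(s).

f(x) = x³ + 2x² - 2x + 1
Initial interval: [-2.86, -0.04]

Iteration 1:
  c_1 = (-2.860000 + (-0.040000))/2 = -1.450000
  f(c_1) = f(-1.450000) = 5.056375
  f(a) × f(c) < 0, new interval: [-2.860000, -1.450000]
Iteration 2:
  c_2 = (-2.860000 + (-1.450000))/2 = -2.155000
  f(c_2) = f(-2.155000) = 4.590176
  f(a) × f(c) < 0, new interval: [-2.860000, -2.155000]
Iteration 3:
  c_3 = (-2.860000 + (-2.155000))/2 = -2.507500
  f(c_3) = f(-2.507500) = 2.824065
  f(a) × f(c) < 0, new interval: [-2.860000, -2.507500]
Iteration 4:
  c_4 = (-2.860000 + (-2.507500))/2 = -2.683750
  f(c_4) = f(-2.683750) = 1.442781
  f(a) × f(c) < 0, new interval: [-2.860000, -2.683750]
Iteration 5:
  c_5 = (-2.860000 + (-2.683750))/2 = -2.771875
  f(c_5) = f(-2.771875) = 0.613210
  f(a) × f(c) < 0, new interval: [-2.860000, -2.771875]

After 5 iteration(s), the approximation is c_5 = -2.771875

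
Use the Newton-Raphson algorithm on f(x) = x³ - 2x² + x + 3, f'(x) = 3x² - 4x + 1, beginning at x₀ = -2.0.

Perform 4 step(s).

f(x) = x³ - 2x² + x + 3
f'(x) = 3x² - 4x + 1
x₀ = -2.0

Newton-Raphson formula: x_{n+1} = x_n - f(x_n)/f'(x_n)

Iteration 1:
  f(-2.000000) = -15.000000
  f'(-2.000000) = 21.000000
  x_1 = -2.000000 - (-15.000000)/21.000000 = -1.285714
Iteration 2:
  f(-1.285714) = -3.717201
  f'(-1.285714) = 11.102041
  x_2 = -1.285714 - (-3.717201)/11.102041 = -0.950893
Iteration 3:
  f(-0.950893) = -0.619082
  f'(-0.950893) = 7.516163
  x_3 = -0.950893 - (-0.619082)/7.516163 = -0.868526
Iteration 4:
  f(-0.868526) = -0.032363
  f'(-0.868526) = 6.737117
  x_4 = -0.868526 - (-0.032363)/6.737117 = -0.863722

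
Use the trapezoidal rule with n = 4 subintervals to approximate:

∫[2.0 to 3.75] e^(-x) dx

f(x) = e^(-x)
a = 2.0, b = 3.75, n = 4
h = (b - a)/n = 0.437500

Trapezoidal rule: (h/2)[f(x₀) + 2f(x₁) + 2f(x₂) + ... + f(xₙ)]

x_0 = 2.0000, f(x_0) = 0.135335, coefficient = 1
x_1 = 2.4375, f(x_1) = 0.087379, coefficient = 2
x_2 = 2.8750, f(x_2) = 0.056416, coefficient = 2
x_3 = 3.3125, f(x_3) = 0.036425, coefficient = 2
x_4 = 3.7500, f(x_4) = 0.023518, coefficient = 1

I ≈ (0.437500/2) × 0.519293 = 0.113595
Exact value: 0.111818
Error: 0.001778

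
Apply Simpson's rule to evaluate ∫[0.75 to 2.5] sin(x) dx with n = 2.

f(x) = sin(x)
a = 0.75, b = 2.5, n = 2
h = (b - a)/n = 0.875000

Simpson's rule: (h/3)[f(x₀) + 4f(x₁) + 2f(x₂) + ... + f(xₙ)]

x_0 = 0.7500, f(x_0) = 0.681639, coefficient = 1
x_1 = 1.6250, f(x_1) = 0.998531, coefficient = 4
x_2 = 2.5000, f(x_2) = 0.598472, coefficient = 1

I ≈ (0.875000/3) × 5.274236 = 1.538319
Exact value: 1.532832
Error: 0.005486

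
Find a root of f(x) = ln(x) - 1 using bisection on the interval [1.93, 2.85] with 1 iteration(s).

f(x) = ln(x) - 1
Initial interval: [1.93, 2.85]

Iteration 1:
  c_1 = (1.930000 + 2.850000)/2 = 2.390000
  f(c_1) = f(2.390000) = -0.128707
  f(a) × f(c) ≥ 0, new interval: [2.390000, 2.850000]

After 1 iteration(s), the approximation is c_1 = 2.390000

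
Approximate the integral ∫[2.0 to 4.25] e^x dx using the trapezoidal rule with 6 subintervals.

f(x) = e^x
a = 2.0, b = 4.25, n = 6
h = (b - a)/n = 0.375000

Trapezoidal rule: (h/2)[f(x₀) + 2f(x₁) + 2f(x₂) + ... + f(xₙ)]

x_0 = 2.0000, f(x_0) = 7.389056, coefficient = 1
x_1 = 2.3750, f(x_1) = 10.751013, coefficient = 2
x_2 = 2.7500, f(x_2) = 15.642632, coefficient = 2
x_3 = 3.1250, f(x_3) = 22.759895, coefficient = 2
x_4 = 3.5000, f(x_4) = 33.115452, coefficient = 2
x_5 = 3.8750, f(x_5) = 48.182698, coefficient = 2
x_6 = 4.2500, f(x_6) = 70.105412, coefficient = 1

I ≈ (0.375000/2) × 338.397849 = 63.449597
Exact value: 62.716356
Error: 0.733240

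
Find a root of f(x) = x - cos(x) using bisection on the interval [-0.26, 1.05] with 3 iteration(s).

f(x) = x - cos(x)
Initial interval: [-0.26, 1.05]

Iteration 1:
  c_1 = (-0.260000 + 1.050000)/2 = 0.395000
  f(c_1) = f(0.395000) = -0.527997
  f(a) × f(c) ≥ 0, new interval: [0.395000, 1.050000]
Iteration 2:
  c_2 = (0.395000 + 1.050000)/2 = 0.722500
  f(c_2) = f(0.722500) = -0.027655
  f(a) × f(c) ≥ 0, new interval: [0.722500, 1.050000]
Iteration 3:
  c_3 = (0.722500 + 1.050000)/2 = 0.886250
  f(c_3) = f(0.886250) = 0.253928
  f(a) × f(c) < 0, new interval: [0.722500, 0.886250]

After 3 iteration(s), the approximation is c_3 = 0.886250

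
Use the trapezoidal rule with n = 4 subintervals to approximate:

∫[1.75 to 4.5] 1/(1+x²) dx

f(x) = 1/(1+x²)
a = 1.75, b = 4.5, n = 4
h = (b - a)/n = 0.687500

Trapezoidal rule: (h/2)[f(x₀) + 2f(x₁) + 2f(x₂) + ... + f(xₙ)]

x_0 = 1.7500, f(x_0) = 0.246154, coefficient = 1
x_1 = 2.4375, f(x_1) = 0.144063, coefficient = 2
x_2 = 3.1250, f(x_2) = 0.092888, coefficient = 2
x_3 = 3.8125, f(x_3) = 0.064370, coefficient = 2
x_4 = 4.5000, f(x_4) = 0.047059, coefficient = 1

I ≈ (0.687500/2) × 0.895855 = 0.307950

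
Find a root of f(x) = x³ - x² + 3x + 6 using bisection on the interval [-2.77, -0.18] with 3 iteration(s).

f(x) = x³ - x² + 3x + 6
Initial interval: [-2.77, -0.18]

Iteration 1:
  c_1 = (-2.770000 + (-0.180000))/2 = -1.475000
  f(c_1) = f(-1.475000) = -3.809672
  f(a) × f(c) ≥ 0, new interval: [-1.475000, -0.180000]
Iteration 2:
  c_2 = (-1.475000 + (-0.180000))/2 = -0.827500
  f(c_2) = f(-0.827500) = 2.266108
  f(a) × f(c) < 0, new interval: [-1.475000, -0.827500]
Iteration 3:
  c_3 = (-1.475000 + (-0.827500))/2 = -1.151250
  f(c_3) = f(-1.151250) = -0.304966
  f(a) × f(c) ≥ 0, new interval: [-1.151250, -0.827500]

After 3 iteration(s), the approximation is c_3 = -1.151250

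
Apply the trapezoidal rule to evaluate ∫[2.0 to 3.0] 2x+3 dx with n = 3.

f(x) = 2x+3
a = 2.0, b = 3.0, n = 3
h = (b - a)/n = 0.333333

Trapezoidal rule: (h/2)[f(x₀) + 2f(x₁) + 2f(x₂) + ... + f(xₙ)]

x_0 = 2.0000, f(x_0) = 7.000000, coefficient = 1
x_1 = 2.3333, f(x_1) = 7.666667, coefficient = 2
x_2 = 2.6667, f(x_2) = 8.333333, coefficient = 2
x_3 = 3.0000, f(x_3) = 9.000000, coefficient = 1

I ≈ (0.333333/2) × 48.000000 = 8.000000
Exact value: 8.000000
Error: 0.000000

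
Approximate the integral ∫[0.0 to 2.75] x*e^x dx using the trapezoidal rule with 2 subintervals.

f(x) = x*e^x
a = 0.0, b = 2.75, n = 2
h = (b - a)/n = 1.375000

Trapezoidal rule: (h/2)[f(x₀) + 2f(x₁) + 2f(x₂) + ... + f(xₙ)]

x_0 = 0.0000, f(x_0) = 0.000000, coefficient = 1
x_1 = 1.3750, f(x_1) = 5.438230, coefficient = 2
x_2 = 2.7500, f(x_2) = 43.017238, coefficient = 1

I ≈ (1.375000/2) × 53.893699 = 37.051918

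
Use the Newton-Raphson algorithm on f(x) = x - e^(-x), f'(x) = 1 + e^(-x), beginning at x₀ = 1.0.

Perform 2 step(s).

f(x) = x - e^(-x)
f'(x) = 1 + e^(-x)
x₀ = 1.0

Newton-Raphson formula: x_{n+1} = x_n - f(x_n)/f'(x_n)

Iteration 1:
  f(1.000000) = 0.632121
  f'(1.000000) = 1.367879
  x_1 = 1.000000 - 0.632121/1.367879 = 0.537883
Iteration 2:
  f(0.537883) = -0.046100
  f'(0.537883) = 1.583983
  x_2 = 0.537883 - (-0.046100)/1.583983 = 0.566987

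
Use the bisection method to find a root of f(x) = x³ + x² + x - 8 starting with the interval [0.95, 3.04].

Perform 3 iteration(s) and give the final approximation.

f(x) = x³ + x² + x - 8
Initial interval: [0.95, 3.04]

Iteration 1:
  c_1 = (0.950000 + 3.040000)/2 = 1.995000
  f(c_1) = f(1.995000) = 5.915175
  f(a) × f(c) < 0, new interval: [0.950000, 1.995000]
Iteration 2:
  c_2 = (0.950000 + 1.995000)/2 = 1.472500
  f(c_2) = f(1.472500) = -1.166486
  f(a) × f(c) ≥ 0, new interval: [1.472500, 1.995000]
Iteration 3:
  c_3 = (1.472500 + 1.995000)/2 = 1.733750
  f(c_3) = f(1.733750) = 1.951099
  f(a) × f(c) < 0, new interval: [1.472500, 1.733750]

After 3 iteration(s), the approximation is c_3 = 1.733750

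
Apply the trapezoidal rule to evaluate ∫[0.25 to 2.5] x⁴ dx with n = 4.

f(x) = x⁴
a = 0.25, b = 2.5, n = 4
h = (b - a)/n = 0.562500

Trapezoidal rule: (h/2)[f(x₀) + 2f(x₁) + 2f(x₂) + ... + f(xₙ)]

x_0 = 0.2500, f(x_0) = 0.003906, coefficient = 1
x_1 = 0.8125, f(x_1) = 0.435806, coefficient = 2
x_2 = 1.3750, f(x_2) = 3.574463, coefficient = 2
x_3 = 1.9375, f(x_3) = 14.091812, coefficient = 2
x_4 = 2.5000, f(x_4) = 39.062500, coefficient = 1

I ≈ (0.562500/2) × 75.270569 = 21.169847
Exact value: 19.531055
Error: 1.638793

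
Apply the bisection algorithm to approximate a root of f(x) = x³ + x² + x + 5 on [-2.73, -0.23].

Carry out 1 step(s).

f(x) = x³ + x² + x + 5
Initial interval: [-2.73, -0.23]

Iteration 1:
  c_1 = (-2.730000 + (-0.230000))/2 = -1.480000
  f(c_1) = f(-1.480000) = 2.468608
  f(a) × f(c) < 0, new interval: [-2.730000, -1.480000]

After 1 iteration(s), the approximation is c_1 = -1.480000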